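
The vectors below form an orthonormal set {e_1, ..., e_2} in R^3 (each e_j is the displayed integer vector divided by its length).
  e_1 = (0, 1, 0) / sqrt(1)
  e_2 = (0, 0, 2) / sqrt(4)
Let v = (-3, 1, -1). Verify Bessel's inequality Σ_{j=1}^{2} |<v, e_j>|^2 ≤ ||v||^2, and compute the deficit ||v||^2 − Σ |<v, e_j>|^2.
Σ |<v, e_j>|^2 = 2; ||v||^2 = 11; deficit = 9

Write each e_j = u_j / sqrt(<u_j, u_j>) where u_j is the displayed integer vector. Then <v, e_j> = <v, u_j> / sqrt(<u_j, u_j>), so |<v, e_j>|^2 = <v, u_j>^2 / <u_j, u_j>.
Coefficients: <v, e_1> = 1/sqrt(1), <v, e_2> = -2/sqrt(4).
Square and sum: Σ |<v, e_j>|^2 = 2.
Compute ||v||^2 = v·v = 11.
Deficit = 11 − 2 = 9 ≥ 0, confirming Bessel's inequality. (The deficit equals ||v − Σ <v,e_j> e_j||^2, the squared distance from v to span{e_j}.)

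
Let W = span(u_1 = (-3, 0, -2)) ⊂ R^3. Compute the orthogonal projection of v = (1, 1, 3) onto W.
proj_W(v) = (27/13, 0, 18/13)

Set up U = [u_1 | ... | u_1] ∈ R^(3×1). The projector onto W = col(U) is P = U (U^T U)^(-1) U^T.
Compute U^T U =
  [13],
and U^T v = (-9).
Solve U^T U · c = U^T v for the coefficients: c = (-9/13). The projection is proj_W(v) = U c.
Check: (v - proj_W(v)) · u_1 = 0  (should be 0).
Result: proj_W(v) = (27/13, 0, 18/13).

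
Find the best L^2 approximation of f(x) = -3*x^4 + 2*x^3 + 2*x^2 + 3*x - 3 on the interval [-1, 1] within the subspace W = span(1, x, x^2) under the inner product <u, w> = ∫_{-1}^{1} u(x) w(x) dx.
g(x) = -4*x^2/7 + 21*x/5 - 96/35

The best approximation g ∈ W is the orthogonal projection of f onto W. Writing g = a_0 + a_1 x + a_2 x^2, the coefficients solve the normal equations G · a = b where
  G_{ij} = <φ_i, φ_j> and b_i = <f, φ_i>, with φ_0 = 1, φ_1 = x, φ_2 = x^2.
G =
  [2, 0, 2/3]
  [0, 2/3, 0]
  [2/3, 0, 2/5],
b = (-88/15, 14/5, -72/35).
Solving gives a_0 = -96/35, a_1 = 21/5, a_2 = -4/7, so
  g(x) = -4*x^2/7 + 21*x/5 - 96/35.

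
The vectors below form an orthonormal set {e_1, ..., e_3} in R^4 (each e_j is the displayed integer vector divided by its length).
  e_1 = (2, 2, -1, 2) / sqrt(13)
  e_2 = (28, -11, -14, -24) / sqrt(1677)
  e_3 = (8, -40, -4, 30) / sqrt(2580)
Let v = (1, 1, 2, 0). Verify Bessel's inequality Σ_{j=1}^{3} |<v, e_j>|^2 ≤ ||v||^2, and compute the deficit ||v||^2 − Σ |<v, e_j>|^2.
Σ |<v, e_j>|^2 = 1; ||v||^2 = 6; deficit = 5

Write each e_j = u_j / sqrt(<u_j, u_j>) where u_j is the displayed integer vector. Then <v, e_j> = <v, u_j> / sqrt(<u_j, u_j>), so |<v, e_j>|^2 = <v, u_j>^2 / <u_j, u_j>.
Coefficients: <v, e_1> = 2/sqrt(13), <v, e_2> = -11/sqrt(1677), <v, e_3> = -40/sqrt(2580).
Square and sum: Σ |<v, e_j>|^2 = 1.
Compute ||v||^2 = v·v = 6.
Deficit = 6 − 1 = 5 ≥ 0, confirming Bessel's inequality. (The deficit equals ||v − Σ <v,e_j> e_j||^2, the squared distance from v to span{e_j}.)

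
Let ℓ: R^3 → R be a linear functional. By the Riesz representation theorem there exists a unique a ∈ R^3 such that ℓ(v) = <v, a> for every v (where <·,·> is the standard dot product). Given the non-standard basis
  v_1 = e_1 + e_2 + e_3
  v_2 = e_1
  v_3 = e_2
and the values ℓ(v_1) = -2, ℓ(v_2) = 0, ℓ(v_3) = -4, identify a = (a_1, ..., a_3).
a = (0, -4, 2)

Write a = (a_1, ..., a_3) in the standard basis. For each basis vector v_i, ℓ(v_i) = <v_i, a> is a linear equation in the a_j's. Collect the n equations into a matrix system V a = ℓ, where row i of V is v_i (expressed in the standard basis). Since V is invertible (lower-triangular with 1s on the diagonal, up to permutation), solve by back-substitution:
  V =
[[1, 1, 1],
 [1, 0, 0],
 [0, 1, 0]]
  V a = (-2, 0, -4)
Solving gives a = (0, -4, 2).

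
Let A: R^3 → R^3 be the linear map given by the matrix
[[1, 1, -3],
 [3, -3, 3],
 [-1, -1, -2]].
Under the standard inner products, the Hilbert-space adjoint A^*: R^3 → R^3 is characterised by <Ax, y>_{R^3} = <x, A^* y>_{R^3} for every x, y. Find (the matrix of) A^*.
A^* = A^T =
[[1, 3, -1],
 [1, -3, -1],
 [-3, 3, -2]]

For real matrices with standard dot products, the defining identity <Ax, y> = <x, A^* y> gives (Ax)^T y = x^T (A^*) y, i.e. x^T A^T y = x^T (A^*) y. Since this holds for all x, y, we must have A^* = A^T. Therefore
A^* =
[[1, 3, -1],
 [1, -3, -1],
 [-3, 3, -2]].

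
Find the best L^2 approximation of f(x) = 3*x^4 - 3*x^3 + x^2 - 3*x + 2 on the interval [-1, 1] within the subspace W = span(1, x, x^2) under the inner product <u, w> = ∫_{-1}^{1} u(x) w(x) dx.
g(x) = 25*x^2/7 - 24*x/5 + 61/35

The best approximation g ∈ W is the orthogonal projection of f onto W. Writing g = a_0 + a_1 x + a_2 x^2, the coefficients solve the normal equations G · a = b where
  G_{ij} = <φ_i, φ_j> and b_i = <f, φ_i>, with φ_0 = 1, φ_1 = x, φ_2 = x^2.
G =
  [2, 0, 2/3]
  [0, 2/3, 0]
  [2/3, 0, 2/5],
b = (88/15, -16/5, 272/105).
Solving gives a_0 = 61/35, a_1 = -24/5, a_2 = 25/7, so
  g(x) = 25*x^2/7 - 24*x/5 + 61/35.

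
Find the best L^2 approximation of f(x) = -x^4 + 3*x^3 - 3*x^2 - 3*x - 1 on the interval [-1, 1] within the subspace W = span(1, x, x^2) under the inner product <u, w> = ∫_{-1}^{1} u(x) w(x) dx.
g(x) = -27*x^2/7 - 6*x/5 - 32/35

The best approximation g ∈ W is the orthogonal projection of f onto W. Writing g = a_0 + a_1 x + a_2 x^2, the coefficients solve the normal equations G · a = b where
  G_{ij} = <φ_i, φ_j> and b_i = <f, φ_i>, with φ_0 = 1, φ_1 = x, φ_2 = x^2.
G =
  [2, 0, 2/3]
  [0, 2/3, 0]
  [2/3, 0, 2/5],
b = (-22/5, -4/5, -226/105).
Solving gives a_0 = -32/35, a_1 = -6/5, a_2 = -27/7, so
  g(x) = -27*x^2/7 - 6*x/5 - 32/35.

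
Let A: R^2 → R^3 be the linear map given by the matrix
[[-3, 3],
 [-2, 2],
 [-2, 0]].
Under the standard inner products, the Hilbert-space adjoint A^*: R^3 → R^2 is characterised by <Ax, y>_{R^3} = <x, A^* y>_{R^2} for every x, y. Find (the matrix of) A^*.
A^* = A^T =
[[-3, -2, -2],
 [3, 2, 0]]

For real matrices with standard dot products, the defining identity <Ax, y> = <x, A^* y> gives (Ax)^T y = x^T (A^*) y, i.e. x^T A^T y = x^T (A^*) y. Since this holds for all x, y, we must have A^* = A^T. Therefore
A^* =
[[-3, -2, -2],
 [3, 2, 0]].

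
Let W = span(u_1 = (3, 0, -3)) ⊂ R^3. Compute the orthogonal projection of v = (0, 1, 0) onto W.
proj_W(v) = (0, 0, 0)

Set up U = [u_1 | ... | u_1] ∈ R^(3×1). The projector onto W = col(U) is P = U (U^T U)^(-1) U^T.
Compute U^T U =
  [18],
and U^T v = (0).
Solve U^T U · c = U^T v for the coefficients: c = (0). The projection is proj_W(v) = U c.
Check: (v - proj_W(v)) · u_1 = 0  (should be 0).
Result: proj_W(v) = (0, 0, 0).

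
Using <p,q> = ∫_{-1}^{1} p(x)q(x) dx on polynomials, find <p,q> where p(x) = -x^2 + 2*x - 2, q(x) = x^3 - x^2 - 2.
<p,q> = 178/15

Expand the product: p(x)·q(x) = -x^5 + 3*x^4 - 4*x^3 + 4*x^2 - 4*x + 4.
∫_{-1}^{1} of each monomial x^k gives [2/(k+1) if k even, 0 if k odd]. Integrating term-by-term (or equivalently evaluating the antiderivative F(x) = -x^6/6 + 3*x^5/5 - x^4 + 4*x^3/3 - 2*x^2 + 4*x at the endpoints):
  F(1) − F(−1) = 83/30 − (-91/10) = 178/15.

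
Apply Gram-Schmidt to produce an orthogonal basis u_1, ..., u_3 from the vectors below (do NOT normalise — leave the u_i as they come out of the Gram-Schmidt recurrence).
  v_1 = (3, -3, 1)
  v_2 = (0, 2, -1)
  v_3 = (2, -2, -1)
Orthogonal basis:
  u_1 = (3, -3, 1)
  u_2 = (21/19, 17/19, -12/19)
  u_3 = (-5/23, -15/23, -30/23)

Apply the Gram-Schmidt recurrence
  u_1 = v_1
  u_i = v_i − Σ_{j<i} ((v_i · u_j) / (u_j · u_j)) · u_j.

Step by step this gives:
  u_1 = (3, -3, 1)
  u_2 = (21/19, 17/19, -12/19)
  u_3 = (-5/23, -15/23, -30/23)

Orthogonality check:
  u_2 · u_1 = 0 (should be 0)
  u_3 · u_1 = 0 (should be 0)
  u_3 · u_2 = 0 (should be 0)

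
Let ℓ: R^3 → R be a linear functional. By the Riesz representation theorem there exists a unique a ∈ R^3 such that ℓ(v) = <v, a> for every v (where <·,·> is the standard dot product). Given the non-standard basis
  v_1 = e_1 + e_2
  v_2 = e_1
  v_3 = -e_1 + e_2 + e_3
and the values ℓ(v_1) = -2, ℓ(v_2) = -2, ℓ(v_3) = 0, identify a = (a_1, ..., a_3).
a = (-2, 0, -2)

Write a = (a_1, ..., a_3) in the standard basis. For each basis vector v_i, ℓ(v_i) = <v_i, a> is a linear equation in the a_j's. Collect the n equations into a matrix system V a = ℓ, where row i of V is v_i (expressed in the standard basis). Since V is invertible (lower-triangular with 1s on the diagonal, up to permutation), solve by back-substitution:
  V =
[[1, 1, 0],
 [1, 0, 0],
 [-1, 1, 1]]
  V a = (-2, -2, 0)
Solving gives a = (-2, 0, -2).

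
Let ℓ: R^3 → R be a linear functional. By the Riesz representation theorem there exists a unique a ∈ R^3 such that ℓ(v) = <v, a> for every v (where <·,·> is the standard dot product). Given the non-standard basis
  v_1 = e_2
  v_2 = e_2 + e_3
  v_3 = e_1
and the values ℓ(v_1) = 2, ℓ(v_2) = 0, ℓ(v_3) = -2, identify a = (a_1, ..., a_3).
a = (-2, 2, -2)

Write a = (a_1, ..., a_3) in the standard basis. For each basis vector v_i, ℓ(v_i) = <v_i, a> is a linear equation in the a_j's. Collect the n equations into a matrix system V a = ℓ, where row i of V is v_i (expressed in the standard basis). Since V is invertible (lower-triangular with 1s on the diagonal, up to permutation), solve by back-substitution:
  V =
[[0, 1, 0],
 [0, 1, 1],
 [1, 0, 0]]
  V a = (2, 0, -2)
Solving gives a = (-2, 2, -2).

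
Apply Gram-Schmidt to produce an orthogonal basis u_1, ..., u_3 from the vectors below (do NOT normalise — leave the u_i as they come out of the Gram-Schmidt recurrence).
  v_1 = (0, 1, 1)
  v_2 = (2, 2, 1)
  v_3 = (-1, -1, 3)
Orthogonal basis:
  u_1 = (0, 1, 1)
  u_2 = (2, 1/2, -1/2)
  u_3 = (7/9, -14/9, 14/9)

Apply the Gram-Schmidt recurrence
  u_1 = v_1
  u_i = v_i − Σ_{j<i} ((v_i · u_j) / (u_j · u_j)) · u_j.

Step by step this gives:
  u_1 = (0, 1, 1)
  u_2 = (2, 1/2, -1/2)
  u_3 = (7/9, -14/9, 14/9)

Orthogonality check:
  u_2 · u_1 = 0 (should be 0)
  u_3 · u_1 = 0 (should be 0)
  u_3 · u_2 = 0 (should be 0)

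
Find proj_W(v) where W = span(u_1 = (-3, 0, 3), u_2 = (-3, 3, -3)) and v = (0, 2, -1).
proj_W(v) = (-1/2, 1, -3/2)

Set up U = [u_1 | ... | u_2] ∈ R^(3×2). The projector onto W = col(U) is P = U (U^T U)^(-1) U^T.
Compute U^T U =
  [18, 0]
  [0, 27],
and U^T v = (-3, 9).
Solve U^T U · c = U^T v for the coefficients: c = (-1/6, 1/3). The projection is proj_W(v) = U c.
Check: (v - proj_W(v)) · u_1 = 0  (should be 0).
Check: (v - proj_W(v)) · u_2 = 0  (should be 0).
Result: proj_W(v) = (-1/2, 1, -3/2).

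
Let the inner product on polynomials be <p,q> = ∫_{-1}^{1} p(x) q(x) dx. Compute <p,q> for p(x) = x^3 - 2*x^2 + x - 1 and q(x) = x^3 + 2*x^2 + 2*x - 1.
<p,q> = 338/105

Expand the product: p(x)·q(x) = x^6 - x^4 - 4*x^3 + 2*x^2 - 3*x + 1.
∫_{-1}^{1} of each monomial x^k gives [2/(k+1) if k even, 0 if k odd]. Integrating term-by-term (or equivalently evaluating the antiderivative F(x) = x^7/7 - x^5/5 - x^4 + 2*x^3/3 - 3*x^2/2 + x at the endpoints):
  F(1) − F(−1) = -187/210 − (-863/210) = 338/105.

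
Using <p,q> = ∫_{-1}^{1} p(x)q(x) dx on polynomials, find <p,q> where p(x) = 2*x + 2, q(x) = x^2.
<p,q> = 4/3

Expand the product: p(x)·q(x) = 2*x^3 + 2*x^2.
∫_{-1}^{1} of each monomial x^k gives [2/(k+1) if k even, 0 if k odd]. Integrating term-by-term (or equivalently evaluating the antiderivative F(x) = x^4/2 + 2*x^3/3 at the endpoints):
  F(1) − F(−1) = 7/6 − (-1/6) = 4/3.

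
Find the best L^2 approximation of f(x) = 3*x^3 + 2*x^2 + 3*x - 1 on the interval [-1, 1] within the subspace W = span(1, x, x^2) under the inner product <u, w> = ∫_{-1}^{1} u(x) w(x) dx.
g(x) = 2*x^2 + 24*x/5 - 1

The best approximation g ∈ W is the orthogonal projection of f onto W. Writing g = a_0 + a_1 x + a_2 x^2, the coefficients solve the normal equations G · a = b where
  G_{ij} = <φ_i, φ_j> and b_i = <f, φ_i>, with φ_0 = 1, φ_1 = x, φ_2 = x^2.
G =
  [2, 0, 2/3]
  [0, 2/3, 0]
  [2/3, 0, 2/5],
b = (-2/3, 16/5, 2/15).
Solving gives a_0 = -1, a_1 = 24/5, a_2 = 2, so
  g(x) = 2*x^2 + 24*x/5 - 1.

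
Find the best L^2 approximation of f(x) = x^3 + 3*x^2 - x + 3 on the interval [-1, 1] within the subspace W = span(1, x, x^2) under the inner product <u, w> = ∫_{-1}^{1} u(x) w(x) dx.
g(x) = 3*x^2 - 2*x/5 + 3

The best approximation g ∈ W is the orthogonal projection of f onto W. Writing g = a_0 + a_1 x + a_2 x^2, the coefficients solve the normal equations G · a = b where
  G_{ij} = <φ_i, φ_j> and b_i = <f, φ_i>, with φ_0 = 1, φ_1 = x, φ_2 = x^2.
G =
  [2, 0, 2/3]
  [0, 2/3, 0]
  [2/3, 0, 2/5],
b = (8, -4/15, 16/5).
Solving gives a_0 = 3, a_1 = -2/5, a_2 = 3, so
  g(x) = 3*x^2 - 2*x/5 + 3.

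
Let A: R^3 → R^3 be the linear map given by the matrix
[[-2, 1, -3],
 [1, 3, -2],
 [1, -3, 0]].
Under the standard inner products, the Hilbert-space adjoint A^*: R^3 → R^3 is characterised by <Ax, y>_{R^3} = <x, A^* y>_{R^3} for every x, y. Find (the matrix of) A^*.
A^* = A^T =
[[-2, 1, 1],
 [1, 3, -3],
 [-3, -2, 0]]

For real matrices with standard dot products, the defining identity <Ax, y> = <x, A^* y> gives (Ax)^T y = x^T (A^*) y, i.e. x^T A^T y = x^T (A^*) y. Since this holds for all x, y, we must have A^* = A^T. Therefore
A^* =
[[-2, 1, 1],
 [1, 3, -3],
 [-3, -2, 0]].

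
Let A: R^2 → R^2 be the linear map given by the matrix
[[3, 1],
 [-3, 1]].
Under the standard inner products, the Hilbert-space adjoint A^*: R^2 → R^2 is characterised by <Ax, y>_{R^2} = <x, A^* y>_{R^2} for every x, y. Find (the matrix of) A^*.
A^* = A^T =
[[3, -3],
 [1, 1]]

For real matrices with standard dot products, the defining identity <Ax, y> = <x, A^* y> gives (Ax)^T y = x^T (A^*) y, i.e. x^T A^T y = x^T (A^*) y. Since this holds for all x, y, we must have A^* = A^T. Therefore
A^* =
[[3, -3],
 [1, 1]].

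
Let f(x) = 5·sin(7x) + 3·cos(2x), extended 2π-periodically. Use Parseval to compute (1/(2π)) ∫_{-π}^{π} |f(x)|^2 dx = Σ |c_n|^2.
Σ |c_n|^2 = 17

Expand |f|^2 and use orthogonality of {sin(nx), cos(mx)} on [-π, π]:
  ∫_{-π}^{π} sin(nx)^2 dx = π, ∫ cos(mx)^2 dx = π, and cross terms integrate to 0.
So ∫_{-π}^{π} f(x)^2 dx = 5^2 · π + 3^2 · π = (25 + 9)π.
Divide by 2π: (25 + 9)/2 = 17.
By Parseval, this equals Σ |c_n|^2.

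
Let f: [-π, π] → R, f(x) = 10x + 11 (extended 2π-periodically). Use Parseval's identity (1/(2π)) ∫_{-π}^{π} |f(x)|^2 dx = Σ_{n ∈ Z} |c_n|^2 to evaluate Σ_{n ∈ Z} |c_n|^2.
Σ |c_n|^2 = 100π^2/3 + 121

Expand and integrate term by term over [-π, π]:
  ∫ (10x)^2 dx = 100·(2π^3/3); ∫ 2·10·(11)·x dx = 0 (odd integrand); ∫ 11^2 dx = 121·2π.
So (1/(2π)) ∫_{-π}^{π} (10x + 11)^2 dx = 100π^2/3 + 121 = 100π^2/3 + 121.
Parseval ⇒ Σ |c_n|^2 = 100π^2/3 + 121.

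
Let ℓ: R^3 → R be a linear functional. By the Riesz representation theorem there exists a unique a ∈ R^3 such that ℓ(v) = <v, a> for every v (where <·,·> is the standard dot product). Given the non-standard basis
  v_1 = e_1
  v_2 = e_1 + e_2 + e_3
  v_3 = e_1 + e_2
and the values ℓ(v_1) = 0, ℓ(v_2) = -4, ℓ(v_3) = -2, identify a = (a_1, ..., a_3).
a = (0, -2, -2)

Write a = (a_1, ..., a_3) in the standard basis. For each basis vector v_i, ℓ(v_i) = <v_i, a> is a linear equation in the a_j's. Collect the n equations into a matrix system V a = ℓ, where row i of V is v_i (expressed in the standard basis). Since V is invertible (lower-triangular with 1s on the diagonal, up to permutation), solve by back-substitution:
  V =
[[1, 0, 0],
 [1, 1, 1],
 [1, 1, 0]]
  V a = (0, -4, -2)
Solving gives a = (0, -2, -2).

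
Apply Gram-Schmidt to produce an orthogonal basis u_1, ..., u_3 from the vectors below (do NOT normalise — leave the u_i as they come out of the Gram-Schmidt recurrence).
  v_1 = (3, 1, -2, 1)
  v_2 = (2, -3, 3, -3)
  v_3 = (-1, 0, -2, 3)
Orthogonal basis:
  u_1 = (3, 1, -2, 1)
  u_2 = (16/5, -13/5, 11/5, -13/5)
  u_3 = (-1/13, -5/3, -11/39, 4/3)

Apply the Gram-Schmidt recurrence
  u_1 = v_1
  u_i = v_i − Σ_{j<i} ((v_i · u_j) / (u_j · u_j)) · u_j.

Step by step this gives:
  u_1 = (3, 1, -2, 1)
  u_2 = (16/5, -13/5, 11/5, -13/5)
  u_3 = (-1/13, -5/3, -11/39, 4/3)

Orthogonality check:
  u_2 · u_1 = 0 (should be 0)
  u_3 · u_1 = 0 (should be 0)
  u_3 · u_2 = 0 (should be 0)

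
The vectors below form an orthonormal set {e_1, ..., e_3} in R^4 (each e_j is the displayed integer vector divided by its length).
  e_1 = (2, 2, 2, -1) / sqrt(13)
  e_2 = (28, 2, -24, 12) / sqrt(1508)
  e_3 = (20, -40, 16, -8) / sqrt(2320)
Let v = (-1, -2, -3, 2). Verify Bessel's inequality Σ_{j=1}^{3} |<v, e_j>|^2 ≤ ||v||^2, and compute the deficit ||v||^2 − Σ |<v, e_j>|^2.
Σ |<v, e_j>|^2 = 89/5; ||v||^2 = 18; deficit = 1/5

Write each e_j = u_j / sqrt(<u_j, u_j>) where u_j is the displayed integer vector. Then <v, e_j> = <v, u_j> / sqrt(<u_j, u_j>), so |<v, e_j>|^2 = <v, u_j>^2 / <u_j, u_j>.
Coefficients: <v, e_1> = -14/sqrt(13), <v, e_2> = 64/sqrt(1508), <v, e_3> = -4/sqrt(2320).
Square and sum: Σ |<v, e_j>|^2 = 89/5.
Compute ||v||^2 = v·v = 18.
Deficit = 18 − 89/5 = 1/5 ≥ 0, confirming Bessel's inequality. (The deficit equals ||v − Σ <v,e_j> e_j||^2, the squared distance from v to span{e_j}.)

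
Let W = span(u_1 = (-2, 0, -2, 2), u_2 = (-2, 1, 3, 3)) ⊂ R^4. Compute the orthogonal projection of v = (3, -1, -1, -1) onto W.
proj_W(v) = (109/65, -33/65, -56/65, -142/65)

Set up U = [u_1 | ... | u_2] ∈ R^(4×2). The projector onto W = col(U) is P = U (U^T U)^(-1) U^T.
Compute U^T U =
  [12, 4]
  [4, 23],
and U^T v = (-6, -13).
Solve U^T U · c = U^T v for the coefficients: c = (-43/130, -33/65). The projection is proj_W(v) = U c.
Check: (v - proj_W(v)) · u_1 = 0  (should be 0).
Check: (v - proj_W(v)) · u_2 = 0  (should be 0).
Result: proj_W(v) = (109/65, -33/65, -56/65, -142/65).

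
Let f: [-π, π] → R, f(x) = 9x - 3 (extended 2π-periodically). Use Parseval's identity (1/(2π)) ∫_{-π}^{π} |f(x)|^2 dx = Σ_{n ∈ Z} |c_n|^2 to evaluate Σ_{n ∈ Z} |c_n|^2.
Σ |c_n|^2 = 27π^2 + 9

Expand and integrate term by term over [-π, π]:
  ∫ (9x)^2 dx = 81·(2π^3/3); ∫ 2·9·(-3)·x dx = 0 (odd integrand); ∫ (-3)^2 dx = 9·2π.
So (1/(2π)) ∫_{-π}^{π} (9x - 3)^2 dx = 81π^2/3 + 9 = 27π^2 + 9.
Parseval ⇒ Σ |c_n|^2 = 27π^2 + 9.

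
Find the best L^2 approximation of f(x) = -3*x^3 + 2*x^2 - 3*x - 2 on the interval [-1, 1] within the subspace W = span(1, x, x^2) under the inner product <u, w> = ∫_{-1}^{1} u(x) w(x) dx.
g(x) = 2*x^2 - 24*x/5 - 2

The best approximation g ∈ W is the orthogonal projection of f onto W. Writing g = a_0 + a_1 x + a_2 x^2, the coefficients solve the normal equations G · a = b where
  G_{ij} = <φ_i, φ_j> and b_i = <f, φ_i>, with φ_0 = 1, φ_1 = x, φ_2 = x^2.
G =
  [2, 0, 2/3]
  [0, 2/3, 0]
  [2/3, 0, 2/5],
b = (-8/3, -16/5, -8/15).
Solving gives a_0 = -2, a_1 = -24/5, a_2 = 2, so
  g(x) = 2*x^2 - 24*x/5 - 2.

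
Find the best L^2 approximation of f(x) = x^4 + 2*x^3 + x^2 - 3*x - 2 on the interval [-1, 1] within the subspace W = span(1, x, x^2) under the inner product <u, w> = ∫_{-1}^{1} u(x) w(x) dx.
g(x) = 13*x^2/7 - 9*x/5 - 73/35

The best approximation g ∈ W is the orthogonal projection of f onto W. Writing g = a_0 + a_1 x + a_2 x^2, the coefficients solve the normal equations G · a = b where
  G_{ij} = <φ_i, φ_j> and b_i = <f, φ_i>, with φ_0 = 1, φ_1 = x, φ_2 = x^2.
G =
  [2, 0, 2/3]
  [0, 2/3, 0]
  [2/3, 0, 2/5],
b = (-44/15, -6/5, -68/105).
Solving gives a_0 = -73/35, a_1 = -9/5, a_2 = 13/7, so
  g(x) = 13*x^2/7 - 9*x/5 - 73/35.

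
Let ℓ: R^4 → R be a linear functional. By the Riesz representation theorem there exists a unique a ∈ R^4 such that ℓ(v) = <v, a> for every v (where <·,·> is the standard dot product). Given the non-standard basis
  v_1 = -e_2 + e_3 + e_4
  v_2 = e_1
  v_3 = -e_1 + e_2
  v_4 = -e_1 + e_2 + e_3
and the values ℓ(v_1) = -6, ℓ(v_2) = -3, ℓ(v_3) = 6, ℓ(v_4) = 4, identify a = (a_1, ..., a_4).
a = (-3, 3, -2, -1)

Write a = (a_1, ..., a_4) in the standard basis. For each basis vector v_i, ℓ(v_i) = <v_i, a> is a linear equation in the a_j's. Collect the n equations into a matrix system V a = ℓ, where row i of V is v_i (expressed in the standard basis). Since V is invertible (lower-triangular with 1s on the diagonal, up to permutation), solve by back-substitution:
  V =
[[0, -1, 1, 1],
 [1, 0, 0, 0],
 [-1, 1, 0, 0],
 [-1, 1, 1, 0]]
  V a = (-6, -3, 6, 4)
Solving gives a = (-3, 3, -2, -1).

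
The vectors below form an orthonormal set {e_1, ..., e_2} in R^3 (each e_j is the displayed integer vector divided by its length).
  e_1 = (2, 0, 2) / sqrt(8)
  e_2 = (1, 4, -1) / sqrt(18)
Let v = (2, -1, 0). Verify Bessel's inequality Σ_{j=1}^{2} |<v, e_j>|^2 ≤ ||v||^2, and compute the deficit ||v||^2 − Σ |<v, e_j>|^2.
Σ |<v, e_j>|^2 = 20/9; ||v||^2 = 5; deficit = 25/9

Write each e_j = u_j / sqrt(<u_j, u_j>) where u_j is the displayed integer vector. Then <v, e_j> = <v, u_j> / sqrt(<u_j, u_j>), so |<v, e_j>|^2 = <v, u_j>^2 / <u_j, u_j>.
Coefficients: <v, e_1> = 4/sqrt(8), <v, e_2> = -2/sqrt(18).
Square and sum: Σ |<v, e_j>|^2 = 20/9.
Compute ||v||^2 = v·v = 5.
Deficit = 5 − 20/9 = 25/9 ≥ 0, confirming Bessel's inequality. (The deficit equals ||v − Σ <v,e_j> e_j||^2, the squared distance from v to span{e_j}.)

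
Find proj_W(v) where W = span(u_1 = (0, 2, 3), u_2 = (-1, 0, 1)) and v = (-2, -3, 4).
proj_W(v) = (-60/17, -12/17, 42/17)

Set up U = [u_1 | ... | u_2] ∈ R^(3×2). The projector onto W = col(U) is P = U (U^T U)^(-1) U^T.
Compute U^T U =
  [13, 3]
  [3, 2],
and U^T v = (6, 6).
Solve U^T U · c = U^T v for the coefficients: c = (-6/17, 60/17). The projection is proj_W(v) = U c.
Check: (v - proj_W(v)) · u_1 = 0  (should be 0).
Check: (v - proj_W(v)) · u_2 = 0  (should be 0).
Result: proj_W(v) = (-60/17, -12/17, 42/17).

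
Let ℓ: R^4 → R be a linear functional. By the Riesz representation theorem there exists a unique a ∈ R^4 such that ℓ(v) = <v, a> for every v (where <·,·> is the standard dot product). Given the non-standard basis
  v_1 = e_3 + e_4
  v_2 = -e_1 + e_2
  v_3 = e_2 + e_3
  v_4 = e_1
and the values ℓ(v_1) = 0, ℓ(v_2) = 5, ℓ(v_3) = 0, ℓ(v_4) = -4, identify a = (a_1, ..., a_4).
a = (-4, 1, -1, 1)

Write a = (a_1, ..., a_4) in the standard basis. For each basis vector v_i, ℓ(v_i) = <v_i, a> is a linear equation in the a_j's. Collect the n equations into a matrix system V a = ℓ, where row i of V is v_i (expressed in the standard basis). Since V is invertible (lower-triangular with 1s on the diagonal, up to permutation), solve by back-substitution:
  V =
[[0, 0, 1, 1],
 [-1, 1, 0, 0],
 [0, 1, 1, 0],
 [1, 0, 0, 0]]
  V a = (0, 5, 0, -4)
Solving gives a = (-4, 1, -1, 1).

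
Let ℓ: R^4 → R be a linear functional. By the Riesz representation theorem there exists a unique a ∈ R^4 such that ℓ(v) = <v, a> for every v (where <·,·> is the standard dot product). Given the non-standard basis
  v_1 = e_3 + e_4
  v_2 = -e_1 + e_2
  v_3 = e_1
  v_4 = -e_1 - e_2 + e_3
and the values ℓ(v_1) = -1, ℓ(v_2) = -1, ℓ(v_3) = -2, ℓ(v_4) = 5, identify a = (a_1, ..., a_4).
a = (-2, -3, 0, -1)

Write a = (a_1, ..., a_4) in the standard basis. For each basis vector v_i, ℓ(v_i) = <v_i, a> is a linear equation in the a_j's. Collect the n equations into a matrix system V a = ℓ, where row i of V is v_i (expressed in the standard basis). Since V is invertible (lower-triangular with 1s on the diagonal, up to permutation), solve by back-substitution:
  V =
[[0, 0, 1, 1],
 [-1, 1, 0, 0],
 [1, 0, 0, 0],
 [-1, -1, 1, 0]]
  V a = (-1, -1, -2, 5)
Solving gives a = (-2, -3, 0, -1).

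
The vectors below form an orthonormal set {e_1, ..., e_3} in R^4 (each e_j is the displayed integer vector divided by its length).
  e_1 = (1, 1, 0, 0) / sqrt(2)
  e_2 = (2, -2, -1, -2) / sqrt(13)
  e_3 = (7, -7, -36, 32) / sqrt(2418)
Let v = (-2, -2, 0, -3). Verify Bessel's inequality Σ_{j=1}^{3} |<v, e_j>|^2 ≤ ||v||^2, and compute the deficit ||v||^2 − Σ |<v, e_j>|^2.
Σ |<v, e_j>|^2 = 452/31; ||v||^2 = 17; deficit = 75/31

Write each e_j = u_j / sqrt(<u_j, u_j>) where u_j is the displayed integer vector. Then <v, e_j> = <v, u_j> / sqrt(<u_j, u_j>), so |<v, e_j>|^2 = <v, u_j>^2 / <u_j, u_j>.
Coefficients: <v, e_1> = -4/sqrt(2), <v, e_2> = 6/sqrt(13), <v, e_3> = -96/sqrt(2418).
Square and sum: Σ |<v, e_j>|^2 = 452/31.
Compute ||v||^2 = v·v = 17.
Deficit = 17 − 452/31 = 75/31 ≥ 0, confirming Bessel's inequality. (The deficit equals ||v − Σ <v,e_j> e_j||^2, the squared distance from v to span{e_j}.)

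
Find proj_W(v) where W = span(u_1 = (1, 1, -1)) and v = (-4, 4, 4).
proj_W(v) = (-4/3, -4/3, 4/3)

Set up U = [u_1 | ... | u_1] ∈ R^(3×1). The projector onto W = col(U) is P = U (U^T U)^(-1) U^T.
Compute U^T U =
  [3],
and U^T v = (-4).
Solve U^T U · c = U^T v for the coefficients: c = (-4/3). The projection is proj_W(v) = U c.
Check: (v - proj_W(v)) · u_1 = 0  (should be 0).
Result: proj_W(v) = (-4/3, -4/3, 4/3).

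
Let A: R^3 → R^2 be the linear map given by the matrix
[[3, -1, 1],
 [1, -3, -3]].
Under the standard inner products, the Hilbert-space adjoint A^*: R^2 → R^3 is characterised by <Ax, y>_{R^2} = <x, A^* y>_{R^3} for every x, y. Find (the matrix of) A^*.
A^* = A^T =
[[3, 1],
 [-1, -3],
 [1, -3]]

For real matrices with standard dot products, the defining identity <Ax, y> = <x, A^* y> gives (Ax)^T y = x^T (A^*) y, i.e. x^T A^T y = x^T (A^*) y. Since this holds for all x, y, we must have A^* = A^T. Therefore
A^* =
[[3, 1],
 [-1, -3],
 [1, -3]].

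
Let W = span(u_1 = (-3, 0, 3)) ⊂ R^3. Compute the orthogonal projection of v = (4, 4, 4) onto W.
proj_W(v) = (0, 0, 0)

Set up U = [u_1 | ... | u_1] ∈ R^(3×1). The projector onto W = col(U) is P = U (U^T U)^(-1) U^T.
Compute U^T U =
  [18],
and U^T v = (0).
Solve U^T U · c = U^T v for the coefficients: c = (0). The projection is proj_W(v) = U c.
Check: (v - proj_W(v)) · u_1 = 0  (should be 0).
Result: proj_W(v) = (0, 0, 0).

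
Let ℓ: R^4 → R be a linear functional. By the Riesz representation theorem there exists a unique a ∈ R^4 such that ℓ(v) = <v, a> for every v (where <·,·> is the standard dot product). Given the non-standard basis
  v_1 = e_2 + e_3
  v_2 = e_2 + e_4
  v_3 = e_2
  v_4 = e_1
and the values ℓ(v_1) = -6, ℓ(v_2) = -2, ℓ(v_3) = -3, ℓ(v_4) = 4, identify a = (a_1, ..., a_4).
a = (4, -3, -3, 1)

Write a = (a_1, ..., a_4) in the standard basis. For each basis vector v_i, ℓ(v_i) = <v_i, a> is a linear equation in the a_j's. Collect the n equations into a matrix system V a = ℓ, where row i of V is v_i (expressed in the standard basis). Since V is invertible (lower-triangular with 1s on the diagonal, up to permutation), solve by back-substitution:
  V =
[[0, 1, 1, 0],
 [0, 1, 0, 1],
 [0, 1, 0, 0],
 [1, 0, 0, 0]]
  V a = (-6, -2, -3, 4)
Solving gives a = (4, -3, -3, 1).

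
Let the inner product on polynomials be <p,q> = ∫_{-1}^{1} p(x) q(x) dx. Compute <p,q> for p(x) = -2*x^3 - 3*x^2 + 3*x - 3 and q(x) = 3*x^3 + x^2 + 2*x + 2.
<p,q> = -522/35

Expand the product: p(x)·q(x) = -6*x^6 - 11*x^5 + 2*x^4 - 16*x^3 - 3*x^2 - 6.
∫_{-1}^{1} of each monomial x^k gives [2/(k+1) if k even, 0 if k odd]. Integrating term-by-term (or equivalently evaluating the antiderivative F(x) = -6*x^7/7 - 11*x^6/6 + 2*x^5/5 - 4*x^4 - x^3 - 6*x at the endpoints):
  F(1) − F(−1) = -2791/210 − (341/210) = -522/35.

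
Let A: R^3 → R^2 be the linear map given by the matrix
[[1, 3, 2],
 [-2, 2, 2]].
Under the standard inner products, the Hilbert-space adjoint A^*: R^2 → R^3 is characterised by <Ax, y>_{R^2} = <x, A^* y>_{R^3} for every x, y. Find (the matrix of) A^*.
A^* = A^T =
[[1, -2],
 [3, 2],
 [2, 2]]

For real matrices with standard dot products, the defining identity <Ax, y> = <x, A^* y> gives (Ax)^T y = x^T (A^*) y, i.e. x^T A^T y = x^T (A^*) y. Since this holds for all x, y, we must have A^* = A^T. Therefore
A^* =
[[1, -2],
 [3, 2],
 [2, 2]].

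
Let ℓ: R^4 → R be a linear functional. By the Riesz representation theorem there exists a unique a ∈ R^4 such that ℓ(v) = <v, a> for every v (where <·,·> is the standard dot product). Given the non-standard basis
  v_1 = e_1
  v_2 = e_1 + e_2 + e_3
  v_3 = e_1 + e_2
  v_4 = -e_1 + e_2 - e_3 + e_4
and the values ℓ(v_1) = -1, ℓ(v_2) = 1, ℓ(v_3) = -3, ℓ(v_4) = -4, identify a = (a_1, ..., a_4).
a = (-1, -2, 4, 1)

Write a = (a_1, ..., a_4) in the standard basis. For each basis vector v_i, ℓ(v_i) = <v_i, a> is a linear equation in the a_j's. Collect the n equations into a matrix system V a = ℓ, where row i of V is v_i (expressed in the standard basis). Since V is invertible (lower-triangular with 1s on the diagonal, up to permutation), solve by back-substitution:
  V =
[[1, 0, 0, 0],
 [1, 1, 1, 0],
 [1, 1, 0, 0],
 [-1, 1, -1, 1]]
  V a = (-1, 1, -3, -4)
Solving gives a = (-1, -2, 4, 1).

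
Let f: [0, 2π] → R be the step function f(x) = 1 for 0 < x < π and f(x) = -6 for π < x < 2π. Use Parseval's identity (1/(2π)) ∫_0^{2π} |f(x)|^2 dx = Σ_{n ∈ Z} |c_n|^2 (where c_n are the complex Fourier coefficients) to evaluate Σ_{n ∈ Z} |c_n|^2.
Σ |c_n|^2 = 37/2

Parseval equates the L^2 energy of f (normalised by 1/(2π)) with the ℓ^2 sum of its Fourier coefficients: (1/(2π)) ∫_0^{2π} |f|^2 = Σ |c_n|^2.
Compute the left side: (1/(2π)) [∫_0^π 1^2 dx + ∫_π^{2π} (-6)^2 dx] = (1/(2π)) · (1π + 36π) = (1 + 36)/2 = 37/2.
So Σ_{n ∈ Z} |c_n|^2 = 37/2.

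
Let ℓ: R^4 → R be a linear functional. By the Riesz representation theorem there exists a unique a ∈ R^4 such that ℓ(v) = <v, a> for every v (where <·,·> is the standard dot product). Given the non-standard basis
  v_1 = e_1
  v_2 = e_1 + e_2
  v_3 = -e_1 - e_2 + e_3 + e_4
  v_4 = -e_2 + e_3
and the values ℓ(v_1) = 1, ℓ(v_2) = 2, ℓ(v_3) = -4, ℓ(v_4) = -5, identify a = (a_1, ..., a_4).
a = (1, 1, -4, 2)

Write a = (a_1, ..., a_4) in the standard basis. For each basis vector v_i, ℓ(v_i) = <v_i, a> is a linear equation in the a_j's. Collect the n equations into a matrix system V a = ℓ, where row i of V is v_i (expressed in the standard basis). Since V is invertible (lower-triangular with 1s on the diagonal, up to permutation), solve by back-substitution:
  V =
[[1, 0, 0, 0],
 [1, 1, 0, 0],
 [-1, -1, 1, 1],
 [0, -1, 1, 0]]
  V a = (1, 2, -4, -5)
Solving gives a = (1, 1, -4, 2).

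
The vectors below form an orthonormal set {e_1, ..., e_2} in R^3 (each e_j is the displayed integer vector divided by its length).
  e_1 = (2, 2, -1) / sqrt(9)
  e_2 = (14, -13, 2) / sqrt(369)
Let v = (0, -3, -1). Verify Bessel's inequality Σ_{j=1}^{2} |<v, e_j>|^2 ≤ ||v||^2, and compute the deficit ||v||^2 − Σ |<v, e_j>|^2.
Σ |<v, e_j>|^2 = 266/41; ||v||^2 = 10; deficit = 144/41

Write each e_j = u_j / sqrt(<u_j, u_j>) where u_j is the displayed integer vector. Then <v, e_j> = <v, u_j> / sqrt(<u_j, u_j>), so |<v, e_j>|^2 = <v, u_j>^2 / <u_j, u_j>.
Coefficients: <v, e_1> = -5/sqrt(9), <v, e_2> = 37/sqrt(369).
Square and sum: Σ |<v, e_j>|^2 = 266/41.
Compute ||v||^2 = v·v = 10.
Deficit = 10 − 266/41 = 144/41 ≥ 0, confirming Bessel's inequality. (The deficit equals ||v − Σ <v,e_j> e_j||^2, the squared distance from v to span{e_j}.)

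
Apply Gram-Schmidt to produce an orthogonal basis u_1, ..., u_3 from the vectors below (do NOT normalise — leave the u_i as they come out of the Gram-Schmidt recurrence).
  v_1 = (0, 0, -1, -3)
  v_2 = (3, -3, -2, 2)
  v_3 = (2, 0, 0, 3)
Orthogonal basis:
  u_1 = (0, 0, -1, -3)
  u_2 = (3, -3, -12/5, 4/5)
  u_3 = (59/61, 63/61, -9/122, 3/122)

Apply the Gram-Schmidt recurrence
  u_1 = v_1
  u_i = v_i − Σ_{j<i} ((v_i · u_j) / (u_j · u_j)) · u_j.

Step by step this gives:
  u_1 = (0, 0, -1, -3)
  u_2 = (3, -3, -12/5, 4/5)
  u_3 = (59/61, 63/61, -9/122, 3/122)

Orthogonality check:
  u_2 · u_1 = 0 (should be 0)
  u_3 · u_1 = 0 (should be 0)
  u_3 · u_2 = 0 (should be 0)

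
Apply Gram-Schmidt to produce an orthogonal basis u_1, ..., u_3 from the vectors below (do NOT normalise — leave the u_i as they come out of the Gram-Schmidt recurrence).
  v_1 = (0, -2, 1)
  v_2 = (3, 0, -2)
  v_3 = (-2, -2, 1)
Orthogonal basis:
  u_1 = (0, -2, 1)
  u_2 = (3, -4/5, -8/5)
  u_3 = (-32/61, -24/61, -48/61)

Apply the Gram-Schmidt recurrence
  u_1 = v_1
  u_i = v_i − Σ_{j<i} ((v_i · u_j) / (u_j · u_j)) · u_j.

Step by step this gives:
  u_1 = (0, -2, 1)
  u_2 = (3, -4/5, -8/5)
  u_3 = (-32/61, -24/61, -48/61)

Orthogonality check:
  u_2 · u_1 = 0 (should be 0)
  u_3 · u_1 = 0 (should be 0)
  u_3 · u_2 = 0 (should be 0)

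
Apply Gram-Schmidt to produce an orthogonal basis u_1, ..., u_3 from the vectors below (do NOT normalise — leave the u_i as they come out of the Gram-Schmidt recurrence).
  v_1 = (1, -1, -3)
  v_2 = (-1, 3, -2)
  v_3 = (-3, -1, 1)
Orthogonal basis:
  u_1 = (1, -1, -3)
  u_2 = (-13/11, 35/11, -16/11)
  u_3 = (-66/25, -6/5, -12/25)

Apply the Gram-Schmidt recurrence
  u_1 = v_1
  u_i = v_i − Σ_{j<i} ((v_i · u_j) / (u_j · u_j)) · u_j.

Step by step this gives:
  u_1 = (1, -1, -3)
  u_2 = (-13/11, 35/11, -16/11)
  u_3 = (-66/25, -6/5, -12/25)

Orthogonality check:
  u_2 · u_1 = 0 (should be 0)
  u_3 · u_1 = 0 (should be 0)
  u_3 · u_2 = 0 (should be 0)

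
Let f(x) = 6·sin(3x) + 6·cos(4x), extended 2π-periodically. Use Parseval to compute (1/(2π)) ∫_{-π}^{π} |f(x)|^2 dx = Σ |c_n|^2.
Σ |c_n|^2 = 36

Expand |f|^2 and use orthogonality of {sin(nx), cos(mx)} on [-π, π]:
  ∫_{-π}^{π} sin(nx)^2 dx = π, ∫ cos(mx)^2 dx = π, and cross terms integrate to 0.
So ∫_{-π}^{π} f(x)^2 dx = 6^2 · π + 6^2 · π = (36 + 36)π.
Divide by 2π: (36 + 36)/2 = 36.
By Parseval, this equals Σ |c_n|^2.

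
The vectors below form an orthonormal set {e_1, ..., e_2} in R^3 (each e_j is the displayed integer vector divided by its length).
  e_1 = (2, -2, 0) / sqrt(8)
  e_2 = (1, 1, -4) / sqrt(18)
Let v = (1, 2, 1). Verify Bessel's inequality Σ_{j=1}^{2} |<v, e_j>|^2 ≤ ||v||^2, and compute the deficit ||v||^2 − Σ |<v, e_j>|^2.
Σ |<v, e_j>|^2 = 5/9; ||v||^2 = 6; deficit = 49/9

Write each e_j = u_j / sqrt(<u_j, u_j>) where u_j is the displayed integer vector. Then <v, e_j> = <v, u_j> / sqrt(<u_j, u_j>), so |<v, e_j>|^2 = <v, u_j>^2 / <u_j, u_j>.
Coefficients: <v, e_1> = -2/sqrt(8), <v, e_2> = -1/sqrt(18).
Square and sum: Σ |<v, e_j>|^2 = 5/9.
Compute ||v||^2 = v·v = 6.
Deficit = 6 − 5/9 = 49/9 ≥ 0, confirming Bessel's inequality. (The deficit equals ||v − Σ <v,e_j> e_j||^2, the squared distance from v to span{e_j}.)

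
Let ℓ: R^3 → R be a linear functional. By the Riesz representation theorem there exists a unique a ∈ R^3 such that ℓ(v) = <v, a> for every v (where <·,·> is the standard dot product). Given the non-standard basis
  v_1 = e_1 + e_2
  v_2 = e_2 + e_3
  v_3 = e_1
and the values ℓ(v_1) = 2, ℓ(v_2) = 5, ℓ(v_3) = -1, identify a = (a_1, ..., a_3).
a = (-1, 3, 2)

Write a = (a_1, ..., a_3) in the standard basis. For each basis vector v_i, ℓ(v_i) = <v_i, a> is a linear equation in the a_j's. Collect the n equations into a matrix system V a = ℓ, where row i of V is v_i (expressed in the standard basis). Since V is invertible (lower-triangular with 1s on the diagonal, up to permutation), solve by back-substitution:
  V =
[[1, 1, 0],
 [0, 1, 1],
 [1, 0, 0]]
  V a = (2, 5, -1)
Solving gives a = (-1, 3, 2).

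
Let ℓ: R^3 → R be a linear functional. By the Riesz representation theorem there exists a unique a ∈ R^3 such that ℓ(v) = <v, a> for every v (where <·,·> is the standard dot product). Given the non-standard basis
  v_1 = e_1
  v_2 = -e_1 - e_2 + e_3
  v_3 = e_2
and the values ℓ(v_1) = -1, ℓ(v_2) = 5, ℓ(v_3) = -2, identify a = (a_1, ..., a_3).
a = (-1, -2, 2)

Write a = (a_1, ..., a_3) in the standard basis. For each basis vector v_i, ℓ(v_i) = <v_i, a> is a linear equation in the a_j's. Collect the n equations into a matrix system V a = ℓ, where row i of V is v_i (expressed in the standard basis). Since V is invertible (lower-triangular with 1s on the diagonal, up to permutation), solve by back-substitution:
  V =
[[1, 0, 0],
 [-1, -1, 1],
 [0, 1, 0]]
  V a = (-1, 5, -2)
Solving gives a = (-1, -2, 2).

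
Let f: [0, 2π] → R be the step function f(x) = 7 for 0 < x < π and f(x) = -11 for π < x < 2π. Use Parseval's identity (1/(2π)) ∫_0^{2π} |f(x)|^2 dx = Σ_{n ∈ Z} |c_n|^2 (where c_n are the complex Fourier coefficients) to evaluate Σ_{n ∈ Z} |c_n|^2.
Σ |c_n|^2 = 85

Parseval equates the L^2 energy of f (normalised by 1/(2π)) with the ℓ^2 sum of its Fourier coefficients: (1/(2π)) ∫_0^{2π} |f|^2 = Σ |c_n|^2.
Compute the left side: (1/(2π)) [∫_0^π 7^2 dx + ∫_π^{2π} (-11)^2 dx] = (1/(2π)) · (49π + 121π) = (49 + 121)/2 = 85.
So Σ_{n ∈ Z} |c_n|^2 = 85.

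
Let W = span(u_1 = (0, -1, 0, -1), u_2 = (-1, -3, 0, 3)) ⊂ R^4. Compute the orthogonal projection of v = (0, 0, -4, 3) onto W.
proj_W(v) = (-9/19, 3/38, 0, 111/38)

Set up U = [u_1 | ... | u_2] ∈ R^(4×2). The projector onto W = col(U) is P = U (U^T U)^(-1) U^T.
Compute U^T U =
  [2, 0]
  [0, 19],
and U^T v = (-3, 9).
Solve U^T U · c = U^T v for the coefficients: c = (-3/2, 9/19). The projection is proj_W(v) = U c.
Check: (v - proj_W(v)) · u_1 = 0  (should be 0).
Check: (v - proj_W(v)) · u_2 = 0  (should be 0).
Result: proj_W(v) = (-9/19, 3/38, 0, 111/38).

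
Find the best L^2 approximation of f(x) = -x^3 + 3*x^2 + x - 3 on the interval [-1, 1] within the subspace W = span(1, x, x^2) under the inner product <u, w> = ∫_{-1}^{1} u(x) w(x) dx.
g(x) = 3*x^2 + 2*x/5 - 3

The best approximation g ∈ W is the orthogonal projection of f onto W. Writing g = a_0 + a_1 x + a_2 x^2, the coefficients solve the normal equations G · a = b where
  G_{ij} = <φ_i, φ_j> and b_i = <f, φ_i>, with φ_0 = 1, φ_1 = x, φ_2 = x^2.
G =
  [2, 0, 2/3]
  [0, 2/3, 0]
  [2/3, 0, 2/5],
b = (-4, 4/15, -4/5).
Solving gives a_0 = -3, a_1 = 2/5, a_2 = 3, so
  g(x) = 3*x^2 + 2*x/5 - 3.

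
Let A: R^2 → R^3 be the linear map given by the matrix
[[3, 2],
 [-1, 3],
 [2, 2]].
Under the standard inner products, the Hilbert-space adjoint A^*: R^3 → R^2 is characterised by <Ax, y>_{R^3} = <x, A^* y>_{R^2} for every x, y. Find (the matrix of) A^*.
A^* = A^T =
[[3, -1, 2],
 [2, 3, 2]]

For real matrices with standard dot products, the defining identity <Ax, y> = <x, A^* y> gives (Ax)^T y = x^T (A^*) y, i.e. x^T A^T y = x^T (A^*) y. Since this holds for all x, y, we must have A^* = A^T. Therefore
A^* =
[[3, -1, 2],
 [2, 3, 2]].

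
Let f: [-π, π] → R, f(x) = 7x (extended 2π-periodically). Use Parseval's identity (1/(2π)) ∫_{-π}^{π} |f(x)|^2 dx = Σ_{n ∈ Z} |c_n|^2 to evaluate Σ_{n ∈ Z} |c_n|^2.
Σ |c_n|^2 = 49π^2/3

Expand and integrate term by term over [-π, π]:
  ∫ (7x)^2 dx = 49·(2π^3/3); ∫ 2·7·(0)·x dx = 0 (odd integrand); ∫ 0^2 dx = 0·2π.
So (1/(2π)) ∫_{-π}^{π} (7x)^2 dx = 49π^2/3 + 0 = 49π^2/3.
Parseval ⇒ Σ |c_n|^2 = 49π^2/3.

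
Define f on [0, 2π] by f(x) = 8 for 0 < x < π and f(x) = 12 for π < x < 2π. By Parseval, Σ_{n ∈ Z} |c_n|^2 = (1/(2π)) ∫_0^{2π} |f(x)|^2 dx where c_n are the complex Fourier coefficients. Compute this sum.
Σ |c_n|^2 = 104

Parseval equates the L^2 energy of f (normalised by 1/(2π)) with the ℓ^2 sum of its Fourier coefficients: (1/(2π)) ∫_0^{2π} |f|^2 = Σ |c_n|^2.
Compute the left side: (1/(2π)) [∫_0^π 8^2 dx + ∫_π^{2π} 12^2 dx] = (1/(2π)) · (64π + 144π) = (64 + 144)/2 = 104.
So Σ_{n ∈ Z} |c_n|^2 = 104.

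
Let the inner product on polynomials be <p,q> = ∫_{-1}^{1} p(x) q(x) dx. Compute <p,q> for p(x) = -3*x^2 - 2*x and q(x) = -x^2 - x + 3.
<p,q> = -52/15

Expand the product: p(x)·q(x) = 3*x^4 + 5*x^3 - 7*x^2 - 6*x.
∫_{-1}^{1} of each monomial x^k gives [2/(k+1) if k even, 0 if k odd]. Integrating term-by-term (or equivalently evaluating the antiderivative F(x) = 3*x^5/5 + 5*x^4/4 - 7*x^3/3 - 3*x^2 at the endpoints):
  F(1) − F(−1) = -209/60 − (-1/60) = -52/15.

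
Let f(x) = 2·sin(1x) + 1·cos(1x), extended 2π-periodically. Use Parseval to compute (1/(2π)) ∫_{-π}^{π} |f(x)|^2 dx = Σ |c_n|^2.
Σ |c_n|^2 = 5/2

Expand |f|^2 and use orthogonality of {sin(nx), cos(mx)} on [-π, π]:
  ∫_{-π}^{π} sin(nx)^2 dx = π, ∫ cos(mx)^2 dx = π, and cross terms integrate to 0.
So ∫_{-π}^{π} f(x)^2 dx = 2^2 · π + 1^2 · π = (4 + 1)π.
Divide by 2π: (4 + 1)/2 = 5/2.
By Parseval, this equals Σ |c_n|^2.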